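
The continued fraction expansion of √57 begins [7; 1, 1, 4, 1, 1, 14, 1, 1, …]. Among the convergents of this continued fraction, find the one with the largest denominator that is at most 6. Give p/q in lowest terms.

List convergents until the denominator exceeds the bound:
a_0 = 7: 7/1  (≤ bound)
a_1 = 1: 8/1  (≤ bound)
a_2 = 1: 15/2  (≤ bound)
a_3 = 4: 68/9  (> 6, stop)

15/2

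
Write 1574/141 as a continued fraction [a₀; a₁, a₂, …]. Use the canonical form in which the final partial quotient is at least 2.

[11; 6, 7, 1, 2]

Run the Euclidean algorithm, recording each quotient:
⌊1574/141⌋ = 11, remainder 23
⌊141/23⌋ = 6, remainder 3
⌊23/3⌋ = 7, remainder 2
⌊3/2⌋ = 1, remainder 1
⌊2/1⌋ = 2, remainder 0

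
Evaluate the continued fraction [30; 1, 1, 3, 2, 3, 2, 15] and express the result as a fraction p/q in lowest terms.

59446/1945

Start with 15.
2 + 1/(15/1) = 2 + 1/15 = 31/15
3 + 1/(31/15) = 3 + 15/31 = 108/31
2 + 1/(108/31) = 2 + 31/108 = 247/108
3 + 1/(247/108) = 3 + 108/247 = 849/247
1 + 1/(849/247) = 1 + 247/849 = 1096/849
1 + 1/(1096/849) = 1 + 849/1096 = 1945/1096
30 + 1/(1945/1096) = 30 + 1096/1945 = 59446/1945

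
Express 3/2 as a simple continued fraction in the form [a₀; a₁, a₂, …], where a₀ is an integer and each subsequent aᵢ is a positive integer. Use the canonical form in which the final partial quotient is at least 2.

3 ÷ 2 → quotient 1, remainder 1
2 ÷ 1 → quotient 2, remainder 0

[1; 2]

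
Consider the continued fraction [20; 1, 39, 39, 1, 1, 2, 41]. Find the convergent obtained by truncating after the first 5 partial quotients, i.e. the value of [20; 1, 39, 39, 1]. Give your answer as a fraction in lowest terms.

Start with 1.
39 + 1/(1/1) = 39 + 1/1 = 40/1
39 + 1/(40/1) = 39 + 1/40 = 1561/40
1 + 1/(1561/40) = 1 + 40/1561 = 1601/1561
20 + 1/(1601/1561) = 20 + 1561/1601 = 33581/1601

33581/1601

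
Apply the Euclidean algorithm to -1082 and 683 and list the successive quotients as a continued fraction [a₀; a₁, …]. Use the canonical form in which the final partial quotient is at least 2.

Repeatedly divide and take the remainder:
⌊-1082/683⌋ = -2, remainder 284
⌊683/284⌋ = 2, remainder 115
⌊284/115⌋ = 2, remainder 54
⌊115/54⌋ = 2, remainder 7
⌊54/7⌋ = 7, remainder 5
⌊7/5⌋ = 1, remainder 2
⌊5/2⌋ = 2, remainder 1
⌊2/1⌋ = 2, remainder 0

[-2; 2, 2, 2, 7, 1, 2, 2]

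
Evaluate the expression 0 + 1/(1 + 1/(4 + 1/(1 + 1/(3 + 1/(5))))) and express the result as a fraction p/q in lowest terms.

Start with 5.
3 + 1/(5/1) = 3 + 1/5 = 16/5
1 + 1/(16/5) = 1 + 5/16 = 21/16
4 + 1/(21/16) = 4 + 16/21 = 100/21
1 + 1/(100/21) = 1 + 21/100 = 121/100
0 + 1/(121/100) = 0 + 100/121 = 100/121

100/121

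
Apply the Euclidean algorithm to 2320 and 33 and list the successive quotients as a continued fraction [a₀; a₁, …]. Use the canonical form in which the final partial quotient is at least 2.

[70; 3, 3, 3]

Repeatedly divide and take the remainder:
⌊2320/33⌋ = 70, remainder 10
⌊33/10⌋ = 3, remainder 3
⌊10/3⌋ = 3, remainder 1
⌊3/1⌋ = 3, remainder 0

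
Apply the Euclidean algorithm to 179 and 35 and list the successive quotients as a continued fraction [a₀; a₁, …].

[5; 8, 1, 3]

Run the Euclidean algorithm, recording each quotient:
179 ÷ 35 → quotient 5, remainder 4
35 ÷ 4 → quotient 8, remainder 3
4 ÷ 3 → quotient 1, remainder 1
3 ÷ 1 → quotient 3, remainder 0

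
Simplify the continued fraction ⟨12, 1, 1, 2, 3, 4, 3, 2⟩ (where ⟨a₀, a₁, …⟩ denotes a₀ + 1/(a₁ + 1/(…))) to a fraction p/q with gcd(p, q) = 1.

6861/545

Start with 2.
3 + 1/(2/1) = 3 + 1/2 = 7/2
4 + 1/(7/2) = 4 + 2/7 = 30/7
3 + 1/(30/7) = 3 + 7/30 = 97/30
2 + 1/(97/30) = 2 + 30/97 = 224/97
1 + 1/(224/97) = 1 + 97/224 = 321/224
1 + 1/(321/224) = 1 + 224/321 = 545/321
12 + 1/(545/321) = 12 + 321/545 = 6861/545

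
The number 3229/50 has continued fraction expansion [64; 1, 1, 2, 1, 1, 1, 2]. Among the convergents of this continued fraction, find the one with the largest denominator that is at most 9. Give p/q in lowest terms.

452/7

a_0 = 64: 64/1  (≤ bound)
a_1 = 1: 65/1  (≤ bound)
a_2 = 1: 129/2  (≤ bound)
a_3 = 2: 323/5  (≤ bound)
a_4 = 1: 452/7  (≤ bound)
a_5 = 1: 775/12  (> 9, stop)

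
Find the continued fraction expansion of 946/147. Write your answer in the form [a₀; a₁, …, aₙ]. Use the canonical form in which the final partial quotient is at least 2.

[6; 2, 3, 2, 1, 2, 2]

⌊946/147⌋ = 6, remainder 64
⌊147/64⌋ = 2, remainder 19
⌊64/19⌋ = 3, remainder 7
⌊19/7⌋ = 2, remainder 5
⌊7/5⌋ = 1, remainder 2
⌊5/2⌋ = 2, remainder 1
⌊2/1⌋ = 2, remainder 0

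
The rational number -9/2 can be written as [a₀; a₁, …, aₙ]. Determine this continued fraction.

[-5; 2]

-9 ÷ 2 → quotient -5, remainder 1
2 ÷ 1 → quotient 2, remainder 0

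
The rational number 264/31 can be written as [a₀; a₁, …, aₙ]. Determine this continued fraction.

Apply division with remainder until the remainder is 0:
264 = 8·31 + 16, so a_0 = 8
31 = 1·16 + 15, so a_1 = 1
16 = 1·15 + 1, so a_2 = 1
15 = 15·1 + 0, so a_3 = 15

[8; 1, 1, 15]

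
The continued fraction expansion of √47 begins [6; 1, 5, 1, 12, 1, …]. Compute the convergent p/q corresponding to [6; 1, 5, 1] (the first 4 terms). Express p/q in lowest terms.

48/7

Work from the innermost term outward:
Start with 1.
5 + 1/(1/1) = 5 + 1/1 = 6/1
1 + 1/(6/1) = 1 + 1/6 = 7/6
6 + 1/(7/6) = 6 + 6/7 = 48/7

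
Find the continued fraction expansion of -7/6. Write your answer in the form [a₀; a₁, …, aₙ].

Run the Euclidean algorithm, recording each quotient:
-7 ÷ 6 → quotient -2, remainder 5
6 ÷ 5 → quotient 1, remainder 1
5 ÷ 1 → quotient 5, remainder 0

[-2; 1, 5]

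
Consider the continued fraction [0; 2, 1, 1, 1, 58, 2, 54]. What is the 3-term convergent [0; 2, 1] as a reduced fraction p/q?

a_0 = 0: 0/1
a_1 = 2: 1/2
a_2 = 1: 1/3

1/3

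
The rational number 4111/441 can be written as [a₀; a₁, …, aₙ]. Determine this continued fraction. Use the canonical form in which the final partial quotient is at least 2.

[9; 3, 9, 2, 7]

4111 ÷ 441 → quotient 9, remainder 142
441 ÷ 142 → quotient 3, remainder 15
142 ÷ 15 → quotient 9, remainder 7
15 ÷ 7 → quotient 2, remainder 1
7 ÷ 1 → quotient 7, remainder 0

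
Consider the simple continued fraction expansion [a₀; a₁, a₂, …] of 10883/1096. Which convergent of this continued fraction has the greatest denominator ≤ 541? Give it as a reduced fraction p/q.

4240/427

a_0 = 9: 9/1  (≤ bound)
a_1 = 1: 10/1  (≤ bound)
a_2 = 13: 139/14  (≤ bound)
a_3 = 4: 566/57  (≤ bound)
a_4 = 3: 1837/185  (≤ bound)
a_5 = 1: 2403/242  (≤ bound)
a_6 = 1: 4240/427  (≤ bound)
a_7 = 2: 10883/1096  (> 541, stop)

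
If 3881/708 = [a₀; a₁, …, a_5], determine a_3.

8

Apply division with remainder until the remainder is 0:
3881 ÷ 708 → quotient 5, remainder 341
708 ÷ 341 → quotient 2, remainder 26
341 ÷ 26 → quotient 13, remainder 3
26 ÷ 3 → quotient 8, remainder 2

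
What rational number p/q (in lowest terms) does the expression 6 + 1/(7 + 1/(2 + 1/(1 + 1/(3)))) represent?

a_0 = 6: 6/1
a_1 = 7: 43/7
a_2 = 2: 92/15
a_3 = 1: 135/22
a_4 = 3: 497/81

497/81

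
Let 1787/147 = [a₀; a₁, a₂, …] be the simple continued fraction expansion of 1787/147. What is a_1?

1787 ÷ 147 → quotient 12, remainder 23
147 ÷ 23 → quotient 6, remainder 9

6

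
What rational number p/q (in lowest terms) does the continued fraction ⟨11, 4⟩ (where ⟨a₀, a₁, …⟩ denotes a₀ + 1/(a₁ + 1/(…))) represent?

a_0 = 11: 11/1
a_1 = 4: 45/4

45/4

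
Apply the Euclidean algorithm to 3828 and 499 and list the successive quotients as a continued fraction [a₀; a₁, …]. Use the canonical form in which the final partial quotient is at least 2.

[7; 1, 2, 23, 2, 3]

3828 = 7·499 + 335, so a_0 = 7
499 = 1·335 + 164, so a_1 = 1
335 = 2·164 + 7, so a_2 = 2
164 = 23·7 + 3, so a_3 = 23
7 = 2·3 + 1, so a_4 = 2
3 = 3·1 + 0, so a_5 = 3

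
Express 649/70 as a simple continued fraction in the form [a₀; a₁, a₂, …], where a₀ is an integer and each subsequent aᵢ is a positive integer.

[9; 3, 1, 2, 6]

649 ÷ 70 → quotient 9, remainder 19
70 ÷ 19 → quotient 3, remainder 13
19 ÷ 13 → quotient 1, remainder 6
13 ÷ 6 → quotient 2, remainder 1
6 ÷ 1 → quotient 6, remainder 0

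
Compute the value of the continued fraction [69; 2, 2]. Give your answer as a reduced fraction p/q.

347/5

a_0 = 69: 69/1
a_1 = 2: 139/2
a_2 = 2: 347/5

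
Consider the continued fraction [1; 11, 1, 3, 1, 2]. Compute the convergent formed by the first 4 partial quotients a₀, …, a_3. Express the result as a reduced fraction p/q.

Compute successive convergents:
a_0 = 1: 1/1
a_1 = 11: 12/11
a_2 = 1: 13/12
a_3 = 3: 51/47

51/47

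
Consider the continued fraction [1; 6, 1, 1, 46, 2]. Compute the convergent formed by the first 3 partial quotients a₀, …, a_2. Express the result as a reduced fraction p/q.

a_0 = 1: 1/1
a_1 = 6: 7/6
a_2 = 1: 8/7

8/7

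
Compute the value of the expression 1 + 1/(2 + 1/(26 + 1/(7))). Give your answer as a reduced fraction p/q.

a_0 = 1: 1/1
a_1 = 2: 3/2
a_2 = 26: 79/53
a_3 = 7: 556/373

556/373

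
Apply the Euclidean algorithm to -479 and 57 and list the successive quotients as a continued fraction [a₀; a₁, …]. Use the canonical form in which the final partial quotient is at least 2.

[-9; 1, 1, 2, 11]

Repeatedly divide and take the remainder:
-479 = -9·57 + 34, so a_0 = -9
57 = 1·34 + 23, so a_1 = 1
34 = 1·23 + 11, so a_2 = 1
23 = 2·11 + 1, so a_3 = 2
11 = 11·1 + 0, so a_4 = 11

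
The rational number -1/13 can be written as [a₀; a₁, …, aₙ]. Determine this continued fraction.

-1 = -1·13 + 12, so a_0 = -1
13 = 1·12 + 1, so a_1 = 1
12 = 12·1 + 0, so a_2 = 12

[-1; 1, 12]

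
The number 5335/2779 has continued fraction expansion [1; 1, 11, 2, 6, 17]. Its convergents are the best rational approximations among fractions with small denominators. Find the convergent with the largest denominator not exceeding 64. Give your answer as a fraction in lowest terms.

List convergents until the denominator exceeds the bound:
a_0 = 1: 1/1  (≤ bound)
a_1 = 1: 2/1  (≤ bound)
a_2 = 11: 23/12  (≤ bound)
a_3 = 2: 48/25  (≤ bound)
a_4 = 6: 311/162  (> 64, stop)

48/25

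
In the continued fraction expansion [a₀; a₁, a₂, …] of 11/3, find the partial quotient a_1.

1

⌊11/3⌋ = 3, remainder 2
⌊3/2⌋ = 1, remainder 1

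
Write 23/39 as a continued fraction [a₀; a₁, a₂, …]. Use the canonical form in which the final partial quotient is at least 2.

Apply division with remainder until the remainder is 0:
23 ÷ 39 → quotient 0, remainder 23
39 ÷ 23 → quotient 1, remainder 16
23 ÷ 16 → quotient 1, remainder 7
16 ÷ 7 → quotient 2, remainder 2
7 ÷ 2 → quotient 3, remainder 1
2 ÷ 1 → quotient 2, remainder 0

[0; 1, 1, 2, 3, 2]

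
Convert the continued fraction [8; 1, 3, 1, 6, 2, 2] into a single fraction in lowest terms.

Compute successive convergents:
a_0 = 8: 8/1
a_1 = 1: 9/1
a_2 = 3: 35/4
a_3 = 1: 44/5
a_4 = 6: 299/34
a_5 = 2: 642/73
a_6 = 2: 1583/180

1583/180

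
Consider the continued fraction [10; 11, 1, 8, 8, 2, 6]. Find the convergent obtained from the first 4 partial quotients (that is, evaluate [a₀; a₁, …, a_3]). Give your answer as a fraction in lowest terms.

1079/107

Start with 8.
1 + 1/(8/1) = 1 + 1/8 = 9/8
11 + 1/(9/8) = 11 + 8/9 = 107/9
10 + 1/(107/9) = 10 + 9/107 = 1079/107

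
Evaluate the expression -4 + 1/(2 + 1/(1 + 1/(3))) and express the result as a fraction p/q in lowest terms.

a_0 = -4: -4/1
a_1 = 2: -7/2
a_2 = 1: -11/3
a_3 = 3: -40/11

-40/11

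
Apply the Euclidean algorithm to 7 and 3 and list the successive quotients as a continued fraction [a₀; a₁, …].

[2; 3]

Repeatedly divide and take the remainder:
⌊7/3⌋ = 2, remainder 1
⌊3/1⌋ = 3, remainder 0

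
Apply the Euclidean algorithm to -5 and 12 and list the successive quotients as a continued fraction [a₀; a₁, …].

[-1; 1, 1, 2, 2]

-5 ÷ 12 → quotient -1, remainder 7
12 ÷ 7 → quotient 1, remainder 5
7 ÷ 5 → quotient 1, remainder 2
5 ÷ 2 → quotient 2, remainder 1
2 ÷ 1 → quotient 2, remainder 0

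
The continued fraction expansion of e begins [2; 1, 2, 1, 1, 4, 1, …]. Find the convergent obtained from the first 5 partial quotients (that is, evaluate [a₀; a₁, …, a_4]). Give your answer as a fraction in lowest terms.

19/7

a_0 = 2: 2/1
a_1 = 1: 3/1
a_2 = 2: 8/3
a_3 = 1: 11/4
a_4 = 1: 19/7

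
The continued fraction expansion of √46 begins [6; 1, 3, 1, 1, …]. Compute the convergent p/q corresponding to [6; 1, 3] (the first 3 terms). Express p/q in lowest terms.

Build up convergents one term at a time:
a_0 = 6: 6/1
a_1 = 1: 7/1
a_2 = 3: 27/4

27/4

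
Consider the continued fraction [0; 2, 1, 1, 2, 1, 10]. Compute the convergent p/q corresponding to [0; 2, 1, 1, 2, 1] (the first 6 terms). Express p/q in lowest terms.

7/18

Work from the innermost term outward:
Start with 1.
2 + 1/(1/1) = 2 + 1/1 = 3/1
1 + 1/(3/1) = 1 + 1/3 = 4/3
1 + 1/(4/3) = 1 + 3/4 = 7/4
2 + 1/(7/4) = 2 + 4/7 = 18/7
0 + 1/(18/7) = 0 + 7/18 = 7/18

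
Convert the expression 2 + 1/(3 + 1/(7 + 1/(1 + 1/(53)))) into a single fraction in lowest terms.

3125/1347

Build up convergents one term at a time:
a_0 = 2: 2/1
a_1 = 3: 7/3
a_2 = 7: 51/22
a_3 = 1: 58/25
a_4 = 53: 3125/1347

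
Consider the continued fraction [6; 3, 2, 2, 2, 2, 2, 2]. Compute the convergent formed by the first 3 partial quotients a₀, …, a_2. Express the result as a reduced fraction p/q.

a_0 = 6: 6/1
a_1 = 3: 19/3
a_2 = 2: 44/7

44/7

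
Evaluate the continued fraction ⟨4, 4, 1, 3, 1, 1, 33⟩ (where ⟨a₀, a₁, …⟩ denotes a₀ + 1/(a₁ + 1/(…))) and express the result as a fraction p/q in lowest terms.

Use the convergent recurrence hₖ = aₖ·hₖ₋₁ + hₖ₋₂ (and likewise for the denominators kₖ):
a_0 = 4: 4/1
a_1 = 4: 17/4
a_2 = 1: 21/5
a_3 = 3: 80/19
a_4 = 1: 101/24
a_5 = 1: 181/43
a_6 = 33: 6074/1443

6074/1443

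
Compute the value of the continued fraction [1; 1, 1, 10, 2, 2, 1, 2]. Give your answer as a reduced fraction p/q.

632/415

Start with 2.
1 + 1/(2/1) = 1 + 1/2 = 3/2
2 + 1/(3/2) = 2 + 2/3 = 8/3
2 + 1/(8/3) = 2 + 3/8 = 19/8
10 + 1/(19/8) = 10 + 8/19 = 198/19
1 + 1/(198/19) = 1 + 19/198 = 217/198
1 + 1/(217/198) = 1 + 198/217 = 415/217
1 + 1/(415/217) = 1 + 217/415 = 632/415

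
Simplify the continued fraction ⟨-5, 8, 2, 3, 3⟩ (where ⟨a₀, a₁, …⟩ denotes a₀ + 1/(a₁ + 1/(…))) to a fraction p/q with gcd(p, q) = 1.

Build up convergents one term at a time:
a_0 = -5: -5/1
a_1 = 8: -39/8
a_2 = 2: -83/17
a_3 = 3: -288/59
a_4 = 3: -947/194

-947/194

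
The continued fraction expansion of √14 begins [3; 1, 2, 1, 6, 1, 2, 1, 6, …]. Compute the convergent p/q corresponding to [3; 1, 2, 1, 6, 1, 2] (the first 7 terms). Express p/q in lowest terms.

Start with 2.
1 + 1/(2/1) = 1 + 1/2 = 3/2
6 + 1/(3/2) = 6 + 2/3 = 20/3
1 + 1/(20/3) = 1 + 3/20 = 23/20
2 + 1/(23/20) = 2 + 20/23 = 66/23
1 + 1/(66/23) = 1 + 23/66 = 89/66
3 + 1/(89/66) = 3 + 66/89 = 333/89

333/89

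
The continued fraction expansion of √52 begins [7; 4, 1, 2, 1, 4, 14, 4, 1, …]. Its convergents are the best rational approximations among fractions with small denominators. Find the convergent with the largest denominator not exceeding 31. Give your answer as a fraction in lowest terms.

137/19

a_0 = 7: 7/1  (≤ bound)
a_1 = 4: 29/4  (≤ bound)
a_2 = 1: 36/5  (≤ bound)
a_3 = 2: 101/14  (≤ bound)
a_4 = 1: 137/19  (≤ bound)
a_5 = 4: 649/90  (> 31, stop)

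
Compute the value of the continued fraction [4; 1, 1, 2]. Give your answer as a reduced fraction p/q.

23/5

Start with 2.
1 + 1/(2/1) = 1 + 1/2 = 3/2
1 + 1/(3/2) = 1 + 2/3 = 5/3
4 + 1/(5/3) = 4 + 3/5 = 23/5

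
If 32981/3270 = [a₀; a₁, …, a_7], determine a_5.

32981 ÷ 3270 → quotient 10, remainder 281
3270 ÷ 281 → quotient 11, remainder 179
281 ÷ 179 → quotient 1, remainder 102
179 ÷ 102 → quotient 1, remainder 77
102 ÷ 77 → quotient 1, remainder 25
77 ÷ 25 → quotient 3, remainder 2

3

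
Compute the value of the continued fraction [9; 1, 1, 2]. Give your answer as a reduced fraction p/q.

48/5

a_0 = 9: 9/1
a_1 = 1: 10/1
a_2 = 1: 19/2
a_3 = 2: 48/5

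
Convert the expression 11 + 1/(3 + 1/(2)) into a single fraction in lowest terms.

Start with 2.
3 + 1/(2/1) = 3 + 1/2 = 7/2
11 + 1/(7/2) = 11 + 2/7 = 79/7

79/7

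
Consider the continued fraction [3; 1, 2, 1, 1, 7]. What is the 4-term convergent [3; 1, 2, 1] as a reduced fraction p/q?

15/4

Build up convergents one term at a time:
a_0 = 3: 3/1
a_1 = 1: 4/1
a_2 = 2: 11/3
a_3 = 1: 15/4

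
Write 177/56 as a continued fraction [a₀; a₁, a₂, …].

[3; 6, 4, 2]

Repeatedly divide and take the remainder:
⌊177/56⌋ = 3, remainder 9
⌊56/9⌋ = 6, remainder 2
⌊9/2⌋ = 4, remainder 1
⌊2/1⌋ = 2, remainder 0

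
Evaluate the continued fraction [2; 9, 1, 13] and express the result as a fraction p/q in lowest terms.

292/139

Start with 13.
1 + 1/(13/1) = 1 + 1/13 = 14/13
9 + 1/(14/13) = 9 + 13/14 = 139/14
2 + 1/(139/14) = 2 + 14/139 = 292/139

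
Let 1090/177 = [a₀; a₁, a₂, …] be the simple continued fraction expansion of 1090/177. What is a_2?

1090 = 6·177 + 28, so a_0 = 6
177 = 6·28 + 9, so a_1 = 6
28 = 3·9 + 1, so a_2 = 3

3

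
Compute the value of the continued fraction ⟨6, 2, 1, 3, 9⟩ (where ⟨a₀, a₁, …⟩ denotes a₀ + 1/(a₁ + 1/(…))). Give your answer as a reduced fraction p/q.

649/102

Start with 9.
3 + 1/(9/1) = 3 + 1/9 = 28/9
1 + 1/(28/9) = 1 + 9/28 = 37/28
2 + 1/(37/28) = 2 + 28/37 = 102/37
6 + 1/(102/37) = 6 + 37/102 = 649/102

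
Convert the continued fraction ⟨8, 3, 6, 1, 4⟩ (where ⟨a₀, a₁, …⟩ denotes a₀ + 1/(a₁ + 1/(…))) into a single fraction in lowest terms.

Starting at the tail and folding back:
Start with 4.
1 + 1/(4/1) = 1 + 1/4 = 5/4
6 + 1/(5/4) = 6 + 4/5 = 34/5
3 + 1/(34/5) = 3 + 5/34 = 107/34
8 + 1/(107/34) = 8 + 34/107 = 890/107

890/107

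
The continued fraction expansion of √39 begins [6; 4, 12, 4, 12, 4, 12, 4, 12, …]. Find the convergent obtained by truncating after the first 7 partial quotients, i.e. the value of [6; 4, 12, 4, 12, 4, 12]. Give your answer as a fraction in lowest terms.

764394/122401

Start with 12.
4 + 1/(12/1) = 4 + 1/12 = 49/12
12 + 1/(49/12) = 12 + 12/49 = 600/49
4 + 1/(600/49) = 4 + 49/600 = 2449/600
12 + 1/(2449/600) = 12 + 600/2449 = 29988/2449
4 + 1/(29988/2449) = 4 + 2449/29988 = 122401/29988
6 + 1/(122401/29988) = 6 + 29988/122401 = 764394/122401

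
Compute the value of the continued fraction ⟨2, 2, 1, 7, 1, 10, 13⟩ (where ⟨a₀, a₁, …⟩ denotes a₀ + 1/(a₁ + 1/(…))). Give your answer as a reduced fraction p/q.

Start with 13.
10 + 1/(13/1) = 10 + 1/13 = 131/13
1 + 1/(131/13) = 1 + 13/131 = 144/131
7 + 1/(144/131) = 7 + 131/144 = 1139/144
1 + 1/(1139/144) = 1 + 144/1139 = 1283/1139
2 + 1/(1283/1139) = 2 + 1139/1283 = 3705/1283
2 + 1/(3705/1283) = 2 + 1283/3705 = 8693/3705

8693/3705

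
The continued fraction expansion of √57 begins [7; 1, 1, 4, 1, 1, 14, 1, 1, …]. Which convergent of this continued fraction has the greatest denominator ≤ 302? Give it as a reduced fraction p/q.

2197/291

a_0 = 7: 7/1  (≤ bound)
a_1 = 1: 8/1  (≤ bound)
a_2 = 1: 15/2  (≤ bound)
a_3 = 4: 68/9  (≤ bound)
a_4 = 1: 83/11  (≤ bound)
a_5 = 1: 151/20  (≤ bound)
a_6 = 14: 2197/291  (≤ bound)
a_7 = 1: 2348/311  (> 302, stop)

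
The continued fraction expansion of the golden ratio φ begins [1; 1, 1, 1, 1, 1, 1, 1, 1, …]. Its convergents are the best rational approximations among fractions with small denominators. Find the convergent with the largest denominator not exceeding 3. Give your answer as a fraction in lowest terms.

a_0 = 1: 1/1  (≤ bound)
a_1 = 1: 2/1  (≤ bound)
a_2 = 1: 3/2  (≤ bound)
a_3 = 1: 5/3  (≤ bound)
a_4 = 1: 8/5  (> 3, stop)

5/3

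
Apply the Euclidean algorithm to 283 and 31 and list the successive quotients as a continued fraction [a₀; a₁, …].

[9; 7, 1, 3]

283 ÷ 31 → quotient 9, remainder 4
31 ÷ 4 → quotient 7, remainder 3
4 ÷ 3 → quotient 1, remainder 1
3 ÷ 1 → quotient 3, remainder 0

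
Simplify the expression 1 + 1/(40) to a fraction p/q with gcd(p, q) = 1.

41/40

Compute successive convergents:
a_0 = 1: 1/1
a_1 = 40: 41/40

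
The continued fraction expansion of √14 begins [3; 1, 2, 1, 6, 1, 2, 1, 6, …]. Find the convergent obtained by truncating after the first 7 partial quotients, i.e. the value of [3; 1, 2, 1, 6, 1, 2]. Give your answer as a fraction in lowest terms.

Start with 2.
1 + 1/(2/1) = 1 + 1/2 = 3/2
6 + 1/(3/2) = 6 + 2/3 = 20/3
1 + 1/(20/3) = 1 + 3/20 = 23/20
2 + 1/(23/20) = 2 + 20/23 = 66/23
1 + 1/(66/23) = 1 + 23/66 = 89/66
3 + 1/(89/66) = 3 + 66/89 = 333/89

333/89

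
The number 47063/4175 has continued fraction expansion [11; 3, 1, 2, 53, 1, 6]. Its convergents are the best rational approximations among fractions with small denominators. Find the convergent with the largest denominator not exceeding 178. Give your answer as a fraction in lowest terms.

List convergents until the denominator exceeds the bound:
a_0 = 11: 11/1  (≤ bound)
a_1 = 3: 34/3  (≤ bound)
a_2 = 1: 45/4  (≤ bound)
a_3 = 2: 124/11  (≤ bound)
a_4 = 53: 6617/587  (> 178, stop)

124/11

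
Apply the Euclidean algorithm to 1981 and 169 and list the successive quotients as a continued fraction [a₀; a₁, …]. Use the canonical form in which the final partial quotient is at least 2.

Repeatedly divide and take the remainder:
1981 = 11·169 + 122, so a_0 = 11
169 = 1·122 + 47, so a_1 = 1
122 = 2·47 + 28, so a_2 = 2
47 = 1·28 + 19, so a_3 = 1
28 = 1·19 + 9, so a_4 = 1
19 = 2·9 + 1, so a_5 = 2
9 = 9·1 + 0, so a_6 = 9

[11; 1, 2, 1, 1, 2, 9]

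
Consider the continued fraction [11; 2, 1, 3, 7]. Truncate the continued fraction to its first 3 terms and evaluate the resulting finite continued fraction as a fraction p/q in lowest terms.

34/3

Build up convergents one term at a time:
a_0 = 11: 11/1
a_1 = 2: 23/2
a_2 = 1: 34/3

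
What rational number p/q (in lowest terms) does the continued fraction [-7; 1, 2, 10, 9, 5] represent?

-9111/1441

Start with 5.
9 + 1/(5/1) = 9 + 1/5 = 46/5
10 + 1/(46/5) = 10 + 5/46 = 465/46
2 + 1/(465/46) = 2 + 46/465 = 976/465
1 + 1/(976/465) = 1 + 465/976 = 1441/976
-7 + 1/(1441/976) = -7 + 976/1441 = -9111/1441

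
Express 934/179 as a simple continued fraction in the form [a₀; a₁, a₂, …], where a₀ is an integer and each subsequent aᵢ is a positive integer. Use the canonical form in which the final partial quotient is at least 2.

⌊934/179⌋ = 5, remainder 39
⌊179/39⌋ = 4, remainder 23
⌊39/23⌋ = 1, remainder 16
⌊23/16⌋ = 1, remainder 7
⌊16/7⌋ = 2, remainder 2
⌊7/2⌋ = 3, remainder 1
⌊2/1⌋ = 2, remainder 0

[5; 4, 1, 1, 2, 3, 2]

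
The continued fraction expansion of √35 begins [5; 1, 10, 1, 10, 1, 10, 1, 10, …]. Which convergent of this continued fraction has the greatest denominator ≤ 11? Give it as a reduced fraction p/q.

List convergents until the denominator exceeds the bound:
a_0 = 5: 5/1  (≤ bound)
a_1 = 1: 6/1  (≤ bound)
a_2 = 10: 65/11  (≤ bound)
a_3 = 1: 71/12  (> 11, stop)

65/11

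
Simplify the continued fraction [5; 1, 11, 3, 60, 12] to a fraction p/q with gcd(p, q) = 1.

Start with 12.
60 + 1/(12/1) = 60 + 1/12 = 721/12
3 + 1/(721/12) = 3 + 12/721 = 2175/721
11 + 1/(2175/721) = 11 + 721/2175 = 24646/2175
1 + 1/(24646/2175) = 1 + 2175/24646 = 26821/24646
5 + 1/(26821/24646) = 5 + 24646/26821 = 158751/26821

158751/26821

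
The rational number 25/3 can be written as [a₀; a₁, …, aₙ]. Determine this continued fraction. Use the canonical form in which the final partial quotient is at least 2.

[8; 3]

25 = 8·3 + 1, so a_0 = 8
3 = 3·1 + 0, so a_1 = 3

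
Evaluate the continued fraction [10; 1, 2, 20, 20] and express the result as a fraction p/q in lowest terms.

Use the convergent recurrence hₖ = aₖ·hₖ₋₁ + hₖ₋₂ (and likewise for the denominators kₖ):
a_0 = 10: 10/1
a_1 = 1: 11/1
a_2 = 2: 32/3
a_3 = 20: 651/61
a_4 = 20: 13052/1223

13052/1223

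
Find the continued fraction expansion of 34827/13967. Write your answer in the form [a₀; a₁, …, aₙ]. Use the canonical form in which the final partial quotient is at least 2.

⌊34827/13967⌋ = 2, remainder 6893
⌊13967/6893⌋ = 2, remainder 181
⌊6893/181⌋ = 38, remainder 15
⌊181/15⌋ = 12, remainder 1
⌊15/1⌋ = 15, remainder 0

[2; 2, 38, 12, 15]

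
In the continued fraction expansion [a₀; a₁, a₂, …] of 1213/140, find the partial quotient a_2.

⌊1213/140⌋ = 8, remainder 93
⌊140/93⌋ = 1, remainder 47
⌊93/47⌋ = 1, remainder 46

1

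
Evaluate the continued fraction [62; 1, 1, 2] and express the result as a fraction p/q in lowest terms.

a_0 = 62: 62/1
a_1 = 1: 63/1
a_2 = 1: 125/2
a_3 = 2: 313/5

313/5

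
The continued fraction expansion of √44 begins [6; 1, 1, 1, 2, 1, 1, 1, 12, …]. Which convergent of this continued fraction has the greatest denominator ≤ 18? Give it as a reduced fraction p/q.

73/11

List convergents until the denominator exceeds the bound:
a_0 = 6: 6/1  (≤ bound)
a_1 = 1: 7/1  (≤ bound)
a_2 = 1: 13/2  (≤ bound)
a_3 = 1: 20/3  (≤ bound)
a_4 = 2: 53/8  (≤ bound)
a_5 = 1: 73/11  (≤ bound)
a_6 = 1: 126/19  (> 18, stop)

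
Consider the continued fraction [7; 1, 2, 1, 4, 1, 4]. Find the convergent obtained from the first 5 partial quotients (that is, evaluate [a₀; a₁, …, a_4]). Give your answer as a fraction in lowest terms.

147/19

Compute successive convergents:
a_0 = 7: 7/1
a_1 = 1: 8/1
a_2 = 2: 23/3
a_3 = 1: 31/4
a_4 = 4: 147/19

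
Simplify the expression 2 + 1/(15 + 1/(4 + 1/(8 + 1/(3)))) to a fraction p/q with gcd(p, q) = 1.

3243/1570

Start with 3.
8 + 1/(3/1) = 8 + 1/3 = 25/3
4 + 1/(25/3) = 4 + 3/25 = 103/25
15 + 1/(103/25) = 15 + 25/103 = 1570/103
2 + 1/(1570/103) = 2 + 103/1570 = 3243/1570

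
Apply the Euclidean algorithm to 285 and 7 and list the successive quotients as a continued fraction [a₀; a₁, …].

⌊285/7⌋ = 40, remainder 5
⌊7/5⌋ = 1, remainder 2
⌊5/2⌋ = 2, remainder 1
⌊2/1⌋ = 2, remainder 0

[40; 1, 2, 2]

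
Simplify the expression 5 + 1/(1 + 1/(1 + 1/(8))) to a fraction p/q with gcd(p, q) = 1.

94/17

Start with 8.
1 + 1/(8/1) = 1 + 1/8 = 9/8
1 + 1/(9/8) = 1 + 8/9 = 17/9
5 + 1/(17/9) = 5 + 9/17 = 94/17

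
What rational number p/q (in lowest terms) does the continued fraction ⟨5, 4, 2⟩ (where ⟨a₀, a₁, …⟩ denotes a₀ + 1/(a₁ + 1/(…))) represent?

47/9

Start with 2.
4 + 1/(2/1) = 4 + 1/2 = 9/2
5 + 1/(9/2) = 5 + 2/9 = 47/9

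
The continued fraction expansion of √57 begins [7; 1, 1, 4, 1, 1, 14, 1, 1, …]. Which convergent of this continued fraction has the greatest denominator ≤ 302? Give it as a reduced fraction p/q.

a_0 = 7: 7/1  (≤ bound)
a_1 = 1: 8/1  (≤ bound)
a_2 = 1: 15/2  (≤ bound)
a_3 = 4: 68/9  (≤ bound)
a_4 = 1: 83/11  (≤ bound)
a_5 = 1: 151/20  (≤ bound)
a_6 = 14: 2197/291  (≤ bound)
a_7 = 1: 2348/311  (> 302, stop)

2197/291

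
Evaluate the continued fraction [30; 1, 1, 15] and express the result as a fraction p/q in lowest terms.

946/31

Collapse the nested fraction from the inside out:
Start with 15.
1 + 1/(15/1) = 1 + 1/15 = 16/15
1 + 1/(16/15) = 1 + 15/16 = 31/16
30 + 1/(31/16) = 30 + 16/31 = 946/31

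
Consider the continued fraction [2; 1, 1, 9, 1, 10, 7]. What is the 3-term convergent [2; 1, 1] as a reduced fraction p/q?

5/2

a_0 = 2: 2/1
a_1 = 1: 3/1
a_2 = 1: 5/2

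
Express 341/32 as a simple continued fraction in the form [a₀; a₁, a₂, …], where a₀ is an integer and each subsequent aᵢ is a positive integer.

341 = 10·32 + 21, so a_0 = 10
32 = 1·21 + 11, so a_1 = 1
21 = 1·11 + 10, so a_2 = 1
11 = 1·10 + 1, so a_3 = 1
10 = 10·1 + 0, so a_4 = 10

[10; 1, 1, 1, 10]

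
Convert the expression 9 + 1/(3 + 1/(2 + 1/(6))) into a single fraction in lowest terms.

Build up convergents one term at a time:
a_0 = 9: 9/1
a_1 = 3: 28/3
a_2 = 2: 65/7
a_3 = 6: 418/45

418/45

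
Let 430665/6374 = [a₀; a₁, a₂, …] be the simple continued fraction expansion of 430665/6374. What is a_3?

Repeatedly divide and take the remainder:
430665 = 67·6374 + 3607, so a_0 = 67
6374 = 1·3607 + 2767, so a_1 = 1
3607 = 1·2767 + 840, so a_2 = 1
2767 = 3·840 + 247, so a_3 = 3

3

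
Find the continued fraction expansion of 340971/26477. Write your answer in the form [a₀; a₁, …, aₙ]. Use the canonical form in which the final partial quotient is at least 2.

[12; 1, 7, 5, 14, 6, 2, 3]

Run the Euclidean algorithm, recording each quotient:
340971 ÷ 26477 → quotient 12, remainder 23247
26477 ÷ 23247 → quotient 1, remainder 3230
23247 ÷ 3230 → quotient 7, remainder 637
3230 ÷ 637 → quotient 5, remainder 45
637 ÷ 45 → quotient 14, remainder 7
45 ÷ 7 → quotient 6, remainder 3
7 ÷ 3 → quotient 2, remainder 1
3 ÷ 1 → quotient 3, remainder 0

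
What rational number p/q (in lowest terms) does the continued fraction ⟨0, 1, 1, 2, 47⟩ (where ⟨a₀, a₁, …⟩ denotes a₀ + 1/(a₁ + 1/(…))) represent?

Starting at the tail and folding back:
Start with 47.
2 + 1/(47/1) = 2 + 1/47 = 95/47
1 + 1/(95/47) = 1 + 47/95 = 142/95
1 + 1/(142/95) = 1 + 95/142 = 237/142
0 + 1/(237/142) = 0 + 142/237 = 142/237

142/237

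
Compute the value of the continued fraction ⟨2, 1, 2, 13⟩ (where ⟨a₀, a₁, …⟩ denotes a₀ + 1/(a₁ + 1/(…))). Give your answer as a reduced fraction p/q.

107/40

Use the convergent recurrence hₖ = aₖ·hₖ₋₁ + hₖ₋₂ (and likewise for the denominators kₖ):
a_0 = 2: 2/1
a_1 = 1: 3/1
a_2 = 2: 8/3
a_3 = 13: 107/40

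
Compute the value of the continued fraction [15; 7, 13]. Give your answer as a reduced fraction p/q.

Start with 13.
7 + 1/(13/1) = 7 + 1/13 = 92/13
15 + 1/(92/13) = 15 + 13/92 = 1393/92

1393/92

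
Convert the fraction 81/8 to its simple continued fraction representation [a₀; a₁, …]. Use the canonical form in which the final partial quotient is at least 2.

81 ÷ 8 → quotient 10, remainder 1
8 ÷ 1 → quotient 8, remainder 0

[10; 8]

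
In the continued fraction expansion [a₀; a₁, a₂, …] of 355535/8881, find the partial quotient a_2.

9

⌊355535/8881⌋ = 40, remainder 295
⌊8881/295⌋ = 30, remainder 31
⌊295/31⌋ = 9, remainder 16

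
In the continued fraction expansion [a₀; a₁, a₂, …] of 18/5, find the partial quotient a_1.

18 ÷ 5 → quotient 3, remainder 3
5 ÷ 3 → quotient 1, remainder 2

1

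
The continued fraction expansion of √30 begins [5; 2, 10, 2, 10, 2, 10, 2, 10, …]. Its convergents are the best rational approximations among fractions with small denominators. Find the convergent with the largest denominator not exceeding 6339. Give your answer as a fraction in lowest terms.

5291/966

List convergents until the denominator exceeds the bound:
a_0 = 5: 5/1  (≤ bound)
a_1 = 2: 11/2  (≤ bound)
a_2 = 10: 115/21  (≤ bound)
a_3 = 2: 241/44  (≤ bound)
a_4 = 10: 2525/461  (≤ bound)
a_5 = 2: 5291/966  (≤ bound)
a_6 = 10: 55435/10121  (> 6339, stop)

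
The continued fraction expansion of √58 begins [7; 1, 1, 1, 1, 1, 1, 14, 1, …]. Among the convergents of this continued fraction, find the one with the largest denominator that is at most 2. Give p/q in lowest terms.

a_0 = 7: 7/1  (≤ bound)
a_1 = 1: 8/1  (≤ bound)
a_2 = 1: 15/2  (≤ bound)
a_3 = 1: 23/3  (> 2, stop)

15/2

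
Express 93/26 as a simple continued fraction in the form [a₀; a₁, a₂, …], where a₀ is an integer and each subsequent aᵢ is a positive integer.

Run the Euclidean algorithm, recording each quotient:
93 ÷ 26 → quotient 3, remainder 15
26 ÷ 15 → quotient 1, remainder 11
15 ÷ 11 → quotient 1, remainder 4
11 ÷ 4 → quotient 2, remainder 3
4 ÷ 3 → quotient 1, remainder 1
3 ÷ 1 → quotient 3, remainder 0

[3; 1, 1, 2, 1, 3]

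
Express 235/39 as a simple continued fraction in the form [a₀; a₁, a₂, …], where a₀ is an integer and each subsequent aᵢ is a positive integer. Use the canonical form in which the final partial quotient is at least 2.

[6; 39]

Run the Euclidean algorithm, recording each quotient:
⌊235/39⌋ = 6, remainder 1
⌊39/1⌋ = 39, remainder 0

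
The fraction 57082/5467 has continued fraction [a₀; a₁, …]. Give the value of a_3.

Apply division with remainder until the remainder is 0:
57082 = 10·5467 + 2412, so a_0 = 10
5467 = 2·2412 + 643, so a_1 = 2
2412 = 3·643 + 483, so a_2 = 3
643 = 1·483 + 160, so a_3 = 1

1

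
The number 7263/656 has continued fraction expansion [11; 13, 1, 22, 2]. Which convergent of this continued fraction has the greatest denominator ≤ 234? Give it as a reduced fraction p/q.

155/14

a_0 = 11: 11/1  (≤ bound)
a_1 = 13: 144/13  (≤ bound)
a_2 = 1: 155/14  (≤ bound)
a_3 = 22: 3554/321  (> 234, stop)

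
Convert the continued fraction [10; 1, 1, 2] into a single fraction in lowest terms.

Collapse the nested fraction from the inside out:
Start with 2.
1 + 1/(2/1) = 1 + 1/2 = 3/2
1 + 1/(3/2) = 1 + 2/3 = 5/3
10 + 1/(5/3) = 10 + 3/5 = 53/5

53/5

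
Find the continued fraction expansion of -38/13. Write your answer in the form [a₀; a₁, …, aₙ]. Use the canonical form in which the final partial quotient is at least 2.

[-3; 13]

-38 = -3·13 + 1, so a_0 = -3
13 = 13·1 + 0, so a_1 = 13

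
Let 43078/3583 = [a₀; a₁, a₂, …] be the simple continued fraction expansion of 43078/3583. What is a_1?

Apply division with remainder until the remainder is 0:
43078 ÷ 3583 → quotient 12, remainder 82
3583 ÷ 82 → quotient 43, remainder 57

43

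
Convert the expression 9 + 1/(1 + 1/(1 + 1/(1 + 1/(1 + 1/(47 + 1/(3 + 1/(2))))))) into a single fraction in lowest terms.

a_0 = 9: 9/1
a_1 = 1: 10/1
a_2 = 1: 19/2
a_3 = 1: 29/3
a_4 = 1: 48/5
a_5 = 47: 2285/238
a_6 = 3: 6903/719
a_7 = 2: 16091/1676

16091/1676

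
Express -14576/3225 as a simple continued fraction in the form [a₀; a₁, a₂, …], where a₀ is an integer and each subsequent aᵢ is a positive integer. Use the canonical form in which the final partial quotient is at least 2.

[-5; 2, 12, 5, 12, 2]

Repeatedly divide and take the remainder:
⌊-14576/3225⌋ = -5, remainder 1549
⌊3225/1549⌋ = 2, remainder 127
⌊1549/127⌋ = 12, remainder 25
⌊127/25⌋ = 5, remainder 2
⌊25/2⌋ = 12, remainder 1
⌊2/1⌋ = 2, remainder 0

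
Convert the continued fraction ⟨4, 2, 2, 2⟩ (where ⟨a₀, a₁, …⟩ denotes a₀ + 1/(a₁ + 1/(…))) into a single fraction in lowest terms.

53/12

a_0 = 4: 4/1
a_1 = 2: 9/2
a_2 = 2: 22/5
a_3 = 2: 53/12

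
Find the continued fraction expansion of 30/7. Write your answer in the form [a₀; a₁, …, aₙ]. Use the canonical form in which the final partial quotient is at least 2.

30 ÷ 7 → quotient 4, remainder 2
7 ÷ 2 → quotient 3, remainder 1
2 ÷ 1 → quotient 2, remainder 0

[4; 3, 2]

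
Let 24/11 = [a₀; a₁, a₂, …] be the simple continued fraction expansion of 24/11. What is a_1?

24 ÷ 11 → quotient 2, remainder 2
11 ÷ 2 → quotient 5, remainder 1

5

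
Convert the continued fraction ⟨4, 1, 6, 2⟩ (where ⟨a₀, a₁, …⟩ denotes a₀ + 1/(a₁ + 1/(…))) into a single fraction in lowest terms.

73/15

Use the convergent recurrence hₖ = aₖ·hₖ₋₁ + hₖ₋₂ (and likewise for the denominators kₖ):
a_0 = 4: 4/1
a_1 = 1: 5/1
a_2 = 6: 34/7
a_3 = 2: 73/15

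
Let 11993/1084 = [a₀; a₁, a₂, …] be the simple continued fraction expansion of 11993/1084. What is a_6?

2

11993 = 11·1084 + 69, so a_0 = 11
1084 = 15·69 + 49, so a_1 = 15
69 = 1·49 + 20, so a_2 = 1
49 = 2·20 + 9, so a_3 = 2
20 = 2·9 + 2, so a_4 = 2
9 = 4·2 + 1, so a_5 = 4
2 = 2·1 + 0, so a_6 = 2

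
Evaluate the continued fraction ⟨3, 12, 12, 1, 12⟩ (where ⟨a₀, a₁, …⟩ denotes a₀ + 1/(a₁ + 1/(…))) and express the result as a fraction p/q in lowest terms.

6255/2029

Start with 12.
1 + 1/(12/1) = 1 + 1/12 = 13/12
12 + 1/(13/12) = 12 + 12/13 = 168/13
12 + 1/(168/13) = 12 + 13/168 = 2029/168
3 + 1/(2029/168) = 3 + 168/2029 = 6255/2029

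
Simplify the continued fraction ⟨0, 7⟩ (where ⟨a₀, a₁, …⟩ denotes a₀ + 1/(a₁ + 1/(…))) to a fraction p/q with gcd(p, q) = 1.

1/7

Build up convergents one term at a time:
a_0 = 0: 0/1
a_1 = 7: 1/7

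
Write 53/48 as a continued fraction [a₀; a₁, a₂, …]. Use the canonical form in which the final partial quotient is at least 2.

⌊53/48⌋ = 1, remainder 5
⌊48/5⌋ = 9, remainder 3
⌊5/3⌋ = 1, remainder 2
⌊3/2⌋ = 1, remainder 1
⌊2/1⌋ = 2, remainder 0

[1; 9, 1, 1, 2]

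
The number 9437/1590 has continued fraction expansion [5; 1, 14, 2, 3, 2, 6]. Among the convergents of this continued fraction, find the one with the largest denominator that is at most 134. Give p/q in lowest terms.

a_0 = 5: 5/1  (≤ bound)
a_1 = 1: 6/1  (≤ bound)
a_2 = 14: 89/15  (≤ bound)
a_3 = 2: 184/31  (≤ bound)
a_4 = 3: 641/108  (≤ bound)
a_5 = 2: 1466/247  (> 134, stop)

641/108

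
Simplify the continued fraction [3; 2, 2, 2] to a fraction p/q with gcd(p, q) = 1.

41/12

Starting at the tail and folding back:
Start with 2.
2 + 1/(2/1) = 2 + 1/2 = 5/2
2 + 1/(5/2) = 2 + 2/5 = 12/5
3 + 1/(12/5) = 3 + 5/12 = 41/12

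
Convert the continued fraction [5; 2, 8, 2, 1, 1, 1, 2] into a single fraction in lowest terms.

Start with 2.
1 + 1/(2/1) = 1 + 1/2 = 3/2
1 + 1/(3/2) = 1 + 2/3 = 5/3
1 + 1/(5/3) = 1 + 3/5 = 8/5
2 + 1/(8/5) = 2 + 5/8 = 21/8
8 + 1/(21/8) = 8 + 8/21 = 176/21
2 + 1/(176/21) = 2 + 21/176 = 373/176
5 + 1/(373/176) = 5 + 176/373 = 2041/373

2041/373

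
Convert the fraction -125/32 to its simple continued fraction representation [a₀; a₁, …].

[-4; 10, 1, 2]

Run the Euclidean algorithm, recording each quotient:
⌊-125/32⌋ = -4, remainder 3
⌊32/3⌋ = 10, remainder 2
⌊3/2⌋ = 1, remainder 1
⌊2/1⌋ = 2, remainder 0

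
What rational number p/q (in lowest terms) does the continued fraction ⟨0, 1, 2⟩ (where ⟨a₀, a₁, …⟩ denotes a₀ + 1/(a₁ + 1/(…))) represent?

2/3

a_0 = 0: 0/1
a_1 = 1: 1/1
a_2 = 2: 2/3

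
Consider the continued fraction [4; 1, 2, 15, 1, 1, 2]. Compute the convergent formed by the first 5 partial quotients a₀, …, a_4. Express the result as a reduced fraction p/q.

229/49

a_0 = 4: 4/1
a_1 = 1: 5/1
a_2 = 2: 14/3
a_3 = 15: 215/46
a_4 = 1: 229/49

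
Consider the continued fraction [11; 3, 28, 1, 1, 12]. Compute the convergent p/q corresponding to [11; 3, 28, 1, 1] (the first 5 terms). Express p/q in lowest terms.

1960/173

a_0 = 11: 11/1
a_1 = 3: 34/3
a_2 = 28: 963/85
a_3 = 1: 997/88
a_4 = 1: 1960/173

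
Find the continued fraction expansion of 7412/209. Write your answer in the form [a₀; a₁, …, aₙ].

[35; 2, 6, 2, 7]

7412 = 35·209 + 97, so a_0 = 35
209 = 2·97 + 15, so a_1 = 2
97 = 6·15 + 7, so a_2 = 6
15 = 2·7 + 1, so a_3 = 2
7 = 7·1 + 0, so a_4 = 7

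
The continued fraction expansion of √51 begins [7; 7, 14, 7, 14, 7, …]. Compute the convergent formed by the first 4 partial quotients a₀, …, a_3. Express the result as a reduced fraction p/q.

Starting at the tail and folding back:
Start with 7.
14 + 1/(7/1) = 14 + 1/7 = 99/7
7 + 1/(99/7) = 7 + 7/99 = 700/99
7 + 1/(700/99) = 7 + 99/700 = 4999/700

4999/700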